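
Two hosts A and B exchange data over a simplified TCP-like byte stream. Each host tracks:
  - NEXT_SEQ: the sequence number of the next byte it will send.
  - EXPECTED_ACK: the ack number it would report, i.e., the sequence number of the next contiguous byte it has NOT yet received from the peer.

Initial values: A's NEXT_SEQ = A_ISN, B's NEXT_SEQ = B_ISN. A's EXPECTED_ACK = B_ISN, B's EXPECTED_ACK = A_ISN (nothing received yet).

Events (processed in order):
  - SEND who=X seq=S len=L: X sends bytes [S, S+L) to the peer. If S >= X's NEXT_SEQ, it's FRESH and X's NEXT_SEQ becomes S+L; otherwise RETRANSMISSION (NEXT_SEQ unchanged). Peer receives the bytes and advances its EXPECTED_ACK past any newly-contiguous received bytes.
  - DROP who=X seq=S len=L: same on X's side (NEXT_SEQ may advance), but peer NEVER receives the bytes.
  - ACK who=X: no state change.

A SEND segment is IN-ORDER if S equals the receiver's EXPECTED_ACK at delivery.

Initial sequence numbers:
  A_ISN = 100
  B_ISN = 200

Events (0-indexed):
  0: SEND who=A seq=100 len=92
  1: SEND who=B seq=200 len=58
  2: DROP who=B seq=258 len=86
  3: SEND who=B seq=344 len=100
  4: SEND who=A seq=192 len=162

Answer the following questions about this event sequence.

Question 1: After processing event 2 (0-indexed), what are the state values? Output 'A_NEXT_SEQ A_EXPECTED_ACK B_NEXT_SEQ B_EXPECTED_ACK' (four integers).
After event 0: A_seq=192 A_ack=200 B_seq=200 B_ack=192
After event 1: A_seq=192 A_ack=258 B_seq=258 B_ack=192
After event 2: A_seq=192 A_ack=258 B_seq=344 B_ack=192

192 258 344 192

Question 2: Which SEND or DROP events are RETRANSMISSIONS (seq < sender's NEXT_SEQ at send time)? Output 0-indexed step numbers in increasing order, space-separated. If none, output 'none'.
Step 0: SEND seq=100 -> fresh
Step 1: SEND seq=200 -> fresh
Step 2: DROP seq=258 -> fresh
Step 3: SEND seq=344 -> fresh
Step 4: SEND seq=192 -> fresh

Answer: none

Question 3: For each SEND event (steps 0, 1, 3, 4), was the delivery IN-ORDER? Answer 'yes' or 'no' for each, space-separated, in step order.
Step 0: SEND seq=100 -> in-order
Step 1: SEND seq=200 -> in-order
Step 3: SEND seq=344 -> out-of-order
Step 4: SEND seq=192 -> in-order

Answer: yes yes no yes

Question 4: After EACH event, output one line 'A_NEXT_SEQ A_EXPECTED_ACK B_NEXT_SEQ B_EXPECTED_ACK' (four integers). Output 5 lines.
192 200 200 192
192 258 258 192
192 258 344 192
192 258 444 192
354 258 444 354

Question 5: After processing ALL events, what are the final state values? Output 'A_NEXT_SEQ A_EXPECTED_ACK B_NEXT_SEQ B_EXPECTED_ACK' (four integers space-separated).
Answer: 354 258 444 354

Derivation:
After event 0: A_seq=192 A_ack=200 B_seq=200 B_ack=192
After event 1: A_seq=192 A_ack=258 B_seq=258 B_ack=192
After event 2: A_seq=192 A_ack=258 B_seq=344 B_ack=192
After event 3: A_seq=192 A_ack=258 B_seq=444 B_ack=192
After event 4: A_seq=354 A_ack=258 B_seq=444 B_ack=354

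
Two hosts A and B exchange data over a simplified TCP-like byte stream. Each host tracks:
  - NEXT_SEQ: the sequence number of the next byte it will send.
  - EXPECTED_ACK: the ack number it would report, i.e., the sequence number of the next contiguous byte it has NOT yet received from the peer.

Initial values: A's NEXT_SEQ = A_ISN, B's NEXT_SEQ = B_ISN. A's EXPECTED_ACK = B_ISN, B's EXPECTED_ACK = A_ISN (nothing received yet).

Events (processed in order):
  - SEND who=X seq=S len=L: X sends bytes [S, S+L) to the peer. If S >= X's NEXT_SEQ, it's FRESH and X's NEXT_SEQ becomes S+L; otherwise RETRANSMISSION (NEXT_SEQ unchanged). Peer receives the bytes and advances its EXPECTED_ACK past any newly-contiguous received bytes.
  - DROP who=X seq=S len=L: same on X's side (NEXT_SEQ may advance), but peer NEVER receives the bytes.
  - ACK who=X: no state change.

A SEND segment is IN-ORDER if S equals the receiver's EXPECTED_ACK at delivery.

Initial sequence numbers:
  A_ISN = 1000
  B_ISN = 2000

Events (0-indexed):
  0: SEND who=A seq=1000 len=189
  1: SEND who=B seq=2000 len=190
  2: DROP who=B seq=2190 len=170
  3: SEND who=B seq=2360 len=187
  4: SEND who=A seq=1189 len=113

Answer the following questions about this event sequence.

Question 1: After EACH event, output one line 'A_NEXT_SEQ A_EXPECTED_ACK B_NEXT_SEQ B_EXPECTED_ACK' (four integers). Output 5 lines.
1189 2000 2000 1189
1189 2190 2190 1189
1189 2190 2360 1189
1189 2190 2547 1189
1302 2190 2547 1302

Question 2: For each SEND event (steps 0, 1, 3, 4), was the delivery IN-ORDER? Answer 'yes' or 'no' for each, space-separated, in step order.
Step 0: SEND seq=1000 -> in-order
Step 1: SEND seq=2000 -> in-order
Step 3: SEND seq=2360 -> out-of-order
Step 4: SEND seq=1189 -> in-order

Answer: yes yes no yes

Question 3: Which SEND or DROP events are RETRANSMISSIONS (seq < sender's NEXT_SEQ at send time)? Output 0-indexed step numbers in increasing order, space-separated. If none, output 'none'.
Answer: none

Derivation:
Step 0: SEND seq=1000 -> fresh
Step 1: SEND seq=2000 -> fresh
Step 2: DROP seq=2190 -> fresh
Step 3: SEND seq=2360 -> fresh
Step 4: SEND seq=1189 -> fresh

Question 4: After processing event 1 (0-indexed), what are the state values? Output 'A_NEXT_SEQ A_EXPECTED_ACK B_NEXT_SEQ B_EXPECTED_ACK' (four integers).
After event 0: A_seq=1189 A_ack=2000 B_seq=2000 B_ack=1189
After event 1: A_seq=1189 A_ack=2190 B_seq=2190 B_ack=1189

1189 2190 2190 1189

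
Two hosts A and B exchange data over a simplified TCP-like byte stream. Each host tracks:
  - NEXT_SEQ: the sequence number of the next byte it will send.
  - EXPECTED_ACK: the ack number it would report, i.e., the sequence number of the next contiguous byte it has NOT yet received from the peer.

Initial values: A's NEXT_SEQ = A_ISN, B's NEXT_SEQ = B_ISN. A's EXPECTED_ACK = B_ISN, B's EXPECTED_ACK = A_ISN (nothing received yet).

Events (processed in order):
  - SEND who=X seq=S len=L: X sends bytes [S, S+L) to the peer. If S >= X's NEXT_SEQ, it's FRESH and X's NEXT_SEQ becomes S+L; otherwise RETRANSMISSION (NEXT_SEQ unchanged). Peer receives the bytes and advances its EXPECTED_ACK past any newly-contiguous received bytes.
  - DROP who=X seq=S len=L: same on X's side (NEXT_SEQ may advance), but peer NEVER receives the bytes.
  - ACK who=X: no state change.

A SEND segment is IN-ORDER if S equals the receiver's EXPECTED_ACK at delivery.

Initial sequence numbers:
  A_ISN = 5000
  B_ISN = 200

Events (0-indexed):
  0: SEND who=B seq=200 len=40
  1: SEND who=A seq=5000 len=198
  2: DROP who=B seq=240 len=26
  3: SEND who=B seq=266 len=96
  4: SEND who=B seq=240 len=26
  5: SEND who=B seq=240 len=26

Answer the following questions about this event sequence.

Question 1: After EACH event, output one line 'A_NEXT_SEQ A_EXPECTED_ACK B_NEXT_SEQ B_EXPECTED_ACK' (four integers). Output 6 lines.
5000 240 240 5000
5198 240 240 5198
5198 240 266 5198
5198 240 362 5198
5198 362 362 5198
5198 362 362 5198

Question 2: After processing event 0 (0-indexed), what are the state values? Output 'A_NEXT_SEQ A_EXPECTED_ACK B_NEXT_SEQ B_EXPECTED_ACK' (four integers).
After event 0: A_seq=5000 A_ack=240 B_seq=240 B_ack=5000

5000 240 240 5000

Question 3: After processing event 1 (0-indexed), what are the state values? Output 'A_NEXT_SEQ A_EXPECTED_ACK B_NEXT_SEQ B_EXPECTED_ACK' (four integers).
After event 0: A_seq=5000 A_ack=240 B_seq=240 B_ack=5000
After event 1: A_seq=5198 A_ack=240 B_seq=240 B_ack=5198

5198 240 240 5198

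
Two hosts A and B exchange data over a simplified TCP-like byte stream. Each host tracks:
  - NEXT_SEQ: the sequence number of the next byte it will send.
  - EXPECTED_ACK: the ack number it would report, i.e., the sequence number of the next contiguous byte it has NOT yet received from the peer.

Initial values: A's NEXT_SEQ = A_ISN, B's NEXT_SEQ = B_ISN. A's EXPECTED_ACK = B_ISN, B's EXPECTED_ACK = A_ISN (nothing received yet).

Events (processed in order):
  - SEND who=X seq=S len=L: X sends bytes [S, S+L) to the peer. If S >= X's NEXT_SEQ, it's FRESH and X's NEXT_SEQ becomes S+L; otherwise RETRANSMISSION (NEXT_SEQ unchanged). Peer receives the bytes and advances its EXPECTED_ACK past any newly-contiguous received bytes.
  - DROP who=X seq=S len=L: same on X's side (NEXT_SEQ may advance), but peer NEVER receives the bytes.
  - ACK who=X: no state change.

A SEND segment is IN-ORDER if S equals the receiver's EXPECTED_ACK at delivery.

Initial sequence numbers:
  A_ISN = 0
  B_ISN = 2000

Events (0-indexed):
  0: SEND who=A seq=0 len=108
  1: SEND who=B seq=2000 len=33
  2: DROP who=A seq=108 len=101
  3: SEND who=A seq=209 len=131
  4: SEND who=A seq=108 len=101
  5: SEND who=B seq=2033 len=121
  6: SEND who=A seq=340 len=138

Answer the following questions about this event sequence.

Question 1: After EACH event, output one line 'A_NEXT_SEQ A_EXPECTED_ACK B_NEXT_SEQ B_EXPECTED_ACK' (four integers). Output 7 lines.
108 2000 2000 108
108 2033 2033 108
209 2033 2033 108
340 2033 2033 108
340 2033 2033 340
340 2154 2154 340
478 2154 2154 478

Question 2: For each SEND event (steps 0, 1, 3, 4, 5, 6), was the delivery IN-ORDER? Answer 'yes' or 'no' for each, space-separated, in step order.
Step 0: SEND seq=0 -> in-order
Step 1: SEND seq=2000 -> in-order
Step 3: SEND seq=209 -> out-of-order
Step 4: SEND seq=108 -> in-order
Step 5: SEND seq=2033 -> in-order
Step 6: SEND seq=340 -> in-order

Answer: yes yes no yes yes yes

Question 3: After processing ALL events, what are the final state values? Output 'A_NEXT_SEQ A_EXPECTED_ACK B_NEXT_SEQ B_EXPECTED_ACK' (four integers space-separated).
Answer: 478 2154 2154 478

Derivation:
After event 0: A_seq=108 A_ack=2000 B_seq=2000 B_ack=108
After event 1: A_seq=108 A_ack=2033 B_seq=2033 B_ack=108
After event 2: A_seq=209 A_ack=2033 B_seq=2033 B_ack=108
After event 3: A_seq=340 A_ack=2033 B_seq=2033 B_ack=108
After event 4: A_seq=340 A_ack=2033 B_seq=2033 B_ack=340
After event 5: A_seq=340 A_ack=2154 B_seq=2154 B_ack=340
After event 6: A_seq=478 A_ack=2154 B_seq=2154 B_ack=478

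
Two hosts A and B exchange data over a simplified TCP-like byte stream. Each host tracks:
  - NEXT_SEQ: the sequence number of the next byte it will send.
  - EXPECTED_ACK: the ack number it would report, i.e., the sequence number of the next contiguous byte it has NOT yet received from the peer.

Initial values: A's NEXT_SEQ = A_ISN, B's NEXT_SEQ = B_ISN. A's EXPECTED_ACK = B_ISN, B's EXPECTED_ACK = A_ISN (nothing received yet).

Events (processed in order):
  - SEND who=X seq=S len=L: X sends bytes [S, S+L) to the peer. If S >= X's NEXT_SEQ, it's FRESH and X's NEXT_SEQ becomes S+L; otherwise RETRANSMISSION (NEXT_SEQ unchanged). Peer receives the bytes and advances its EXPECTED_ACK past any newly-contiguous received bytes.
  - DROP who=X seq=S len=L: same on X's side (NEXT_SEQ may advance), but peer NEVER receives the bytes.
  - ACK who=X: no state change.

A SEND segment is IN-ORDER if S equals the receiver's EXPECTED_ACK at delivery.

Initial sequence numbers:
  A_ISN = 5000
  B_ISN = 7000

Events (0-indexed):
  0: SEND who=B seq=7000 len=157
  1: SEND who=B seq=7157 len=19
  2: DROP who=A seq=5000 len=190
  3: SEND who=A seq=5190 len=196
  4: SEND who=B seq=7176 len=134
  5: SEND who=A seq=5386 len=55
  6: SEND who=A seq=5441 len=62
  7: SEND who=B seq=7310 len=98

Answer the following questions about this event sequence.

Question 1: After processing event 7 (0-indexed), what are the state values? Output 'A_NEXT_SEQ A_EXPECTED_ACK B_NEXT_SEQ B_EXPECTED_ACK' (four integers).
After event 0: A_seq=5000 A_ack=7157 B_seq=7157 B_ack=5000
After event 1: A_seq=5000 A_ack=7176 B_seq=7176 B_ack=5000
After event 2: A_seq=5190 A_ack=7176 B_seq=7176 B_ack=5000
After event 3: A_seq=5386 A_ack=7176 B_seq=7176 B_ack=5000
After event 4: A_seq=5386 A_ack=7310 B_seq=7310 B_ack=5000
After event 5: A_seq=5441 A_ack=7310 B_seq=7310 B_ack=5000
After event 6: A_seq=5503 A_ack=7310 B_seq=7310 B_ack=5000
After event 7: A_seq=5503 A_ack=7408 B_seq=7408 B_ack=5000

5503 7408 7408 5000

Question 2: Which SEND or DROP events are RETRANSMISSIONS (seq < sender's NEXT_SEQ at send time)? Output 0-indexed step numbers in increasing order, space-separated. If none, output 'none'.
Answer: none

Derivation:
Step 0: SEND seq=7000 -> fresh
Step 1: SEND seq=7157 -> fresh
Step 2: DROP seq=5000 -> fresh
Step 3: SEND seq=5190 -> fresh
Step 4: SEND seq=7176 -> fresh
Step 5: SEND seq=5386 -> fresh
Step 6: SEND seq=5441 -> fresh
Step 7: SEND seq=7310 -> fresh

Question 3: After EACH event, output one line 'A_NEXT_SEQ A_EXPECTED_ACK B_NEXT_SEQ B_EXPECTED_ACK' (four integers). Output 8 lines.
5000 7157 7157 5000
5000 7176 7176 5000
5190 7176 7176 5000
5386 7176 7176 5000
5386 7310 7310 5000
5441 7310 7310 5000
5503 7310 7310 5000
5503 7408 7408 5000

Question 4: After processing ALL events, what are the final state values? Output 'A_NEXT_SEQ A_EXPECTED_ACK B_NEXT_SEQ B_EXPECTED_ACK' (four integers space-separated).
After event 0: A_seq=5000 A_ack=7157 B_seq=7157 B_ack=5000
After event 1: A_seq=5000 A_ack=7176 B_seq=7176 B_ack=5000
After event 2: A_seq=5190 A_ack=7176 B_seq=7176 B_ack=5000
After event 3: A_seq=5386 A_ack=7176 B_seq=7176 B_ack=5000
After event 4: A_seq=5386 A_ack=7310 B_seq=7310 B_ack=5000
After event 5: A_seq=5441 A_ack=7310 B_seq=7310 B_ack=5000
After event 6: A_seq=5503 A_ack=7310 B_seq=7310 B_ack=5000
After event 7: A_seq=5503 A_ack=7408 B_seq=7408 B_ack=5000

Answer: 5503 7408 7408 5000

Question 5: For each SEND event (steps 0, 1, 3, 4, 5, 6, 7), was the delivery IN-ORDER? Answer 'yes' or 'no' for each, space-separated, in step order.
Answer: yes yes no yes no no yes

Derivation:
Step 0: SEND seq=7000 -> in-order
Step 1: SEND seq=7157 -> in-order
Step 3: SEND seq=5190 -> out-of-order
Step 4: SEND seq=7176 -> in-order
Step 5: SEND seq=5386 -> out-of-order
Step 6: SEND seq=5441 -> out-of-order
Step 7: SEND seq=7310 -> in-order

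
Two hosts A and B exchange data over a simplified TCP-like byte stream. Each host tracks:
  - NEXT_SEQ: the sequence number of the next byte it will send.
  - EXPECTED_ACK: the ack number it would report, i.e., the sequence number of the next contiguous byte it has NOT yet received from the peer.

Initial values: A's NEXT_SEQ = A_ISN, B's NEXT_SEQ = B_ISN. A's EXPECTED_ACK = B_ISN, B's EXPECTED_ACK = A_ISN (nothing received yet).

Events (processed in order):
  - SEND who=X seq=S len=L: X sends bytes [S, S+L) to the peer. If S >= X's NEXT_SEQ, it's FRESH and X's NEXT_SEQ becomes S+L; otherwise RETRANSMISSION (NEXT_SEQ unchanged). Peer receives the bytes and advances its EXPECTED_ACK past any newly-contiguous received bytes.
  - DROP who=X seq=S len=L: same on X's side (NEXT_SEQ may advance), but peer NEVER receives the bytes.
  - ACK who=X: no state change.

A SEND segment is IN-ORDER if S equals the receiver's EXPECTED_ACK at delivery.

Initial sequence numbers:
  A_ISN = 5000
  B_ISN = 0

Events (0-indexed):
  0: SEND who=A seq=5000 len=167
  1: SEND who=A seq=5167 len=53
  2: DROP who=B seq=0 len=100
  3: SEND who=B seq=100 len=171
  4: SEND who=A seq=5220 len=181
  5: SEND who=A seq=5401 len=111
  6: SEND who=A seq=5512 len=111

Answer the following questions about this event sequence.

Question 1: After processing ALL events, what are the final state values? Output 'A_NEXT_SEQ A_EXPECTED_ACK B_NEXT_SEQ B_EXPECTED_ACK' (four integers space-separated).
Answer: 5623 0 271 5623

Derivation:
After event 0: A_seq=5167 A_ack=0 B_seq=0 B_ack=5167
After event 1: A_seq=5220 A_ack=0 B_seq=0 B_ack=5220
After event 2: A_seq=5220 A_ack=0 B_seq=100 B_ack=5220
After event 3: A_seq=5220 A_ack=0 B_seq=271 B_ack=5220
After event 4: A_seq=5401 A_ack=0 B_seq=271 B_ack=5401
After event 5: A_seq=5512 A_ack=0 B_seq=271 B_ack=5512
After event 6: A_seq=5623 A_ack=0 B_seq=271 B_ack=5623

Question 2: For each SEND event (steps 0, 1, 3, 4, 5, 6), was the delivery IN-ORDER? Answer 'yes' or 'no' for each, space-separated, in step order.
Step 0: SEND seq=5000 -> in-order
Step 1: SEND seq=5167 -> in-order
Step 3: SEND seq=100 -> out-of-order
Step 4: SEND seq=5220 -> in-order
Step 5: SEND seq=5401 -> in-order
Step 6: SEND seq=5512 -> in-order

Answer: yes yes no yes yes yes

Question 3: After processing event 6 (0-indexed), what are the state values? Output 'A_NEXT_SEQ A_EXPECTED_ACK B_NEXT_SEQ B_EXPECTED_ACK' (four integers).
After event 0: A_seq=5167 A_ack=0 B_seq=0 B_ack=5167
After event 1: A_seq=5220 A_ack=0 B_seq=0 B_ack=5220
After event 2: A_seq=5220 A_ack=0 B_seq=100 B_ack=5220
After event 3: A_seq=5220 A_ack=0 B_seq=271 B_ack=5220
After event 4: A_seq=5401 A_ack=0 B_seq=271 B_ack=5401
After event 5: A_seq=5512 A_ack=0 B_seq=271 B_ack=5512
After event 6: A_seq=5623 A_ack=0 B_seq=271 B_ack=5623

5623 0 271 5623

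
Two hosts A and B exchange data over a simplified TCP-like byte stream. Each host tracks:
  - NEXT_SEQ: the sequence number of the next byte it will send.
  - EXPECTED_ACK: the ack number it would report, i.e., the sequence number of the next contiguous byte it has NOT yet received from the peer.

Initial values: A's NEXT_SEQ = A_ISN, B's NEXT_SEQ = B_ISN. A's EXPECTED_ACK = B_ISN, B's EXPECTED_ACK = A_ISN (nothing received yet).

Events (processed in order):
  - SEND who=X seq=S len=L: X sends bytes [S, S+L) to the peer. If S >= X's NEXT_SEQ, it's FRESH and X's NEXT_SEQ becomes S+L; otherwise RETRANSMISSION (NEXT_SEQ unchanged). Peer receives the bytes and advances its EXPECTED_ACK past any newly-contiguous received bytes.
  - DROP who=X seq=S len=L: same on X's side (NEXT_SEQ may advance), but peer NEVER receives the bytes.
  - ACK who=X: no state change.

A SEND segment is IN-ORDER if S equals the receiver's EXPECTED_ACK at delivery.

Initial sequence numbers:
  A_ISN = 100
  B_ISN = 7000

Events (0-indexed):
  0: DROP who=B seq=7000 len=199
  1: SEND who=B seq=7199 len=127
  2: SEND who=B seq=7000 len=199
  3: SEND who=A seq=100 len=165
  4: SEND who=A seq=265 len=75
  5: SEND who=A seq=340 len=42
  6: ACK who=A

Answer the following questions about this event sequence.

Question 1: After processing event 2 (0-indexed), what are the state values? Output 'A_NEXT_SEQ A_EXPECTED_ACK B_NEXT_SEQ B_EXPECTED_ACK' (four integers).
After event 0: A_seq=100 A_ack=7000 B_seq=7199 B_ack=100
After event 1: A_seq=100 A_ack=7000 B_seq=7326 B_ack=100
After event 2: A_seq=100 A_ack=7326 B_seq=7326 B_ack=100

100 7326 7326 100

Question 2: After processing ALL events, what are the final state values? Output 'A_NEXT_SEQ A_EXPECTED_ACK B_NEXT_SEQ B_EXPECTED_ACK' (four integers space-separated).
Answer: 382 7326 7326 382

Derivation:
After event 0: A_seq=100 A_ack=7000 B_seq=7199 B_ack=100
After event 1: A_seq=100 A_ack=7000 B_seq=7326 B_ack=100
After event 2: A_seq=100 A_ack=7326 B_seq=7326 B_ack=100
After event 3: A_seq=265 A_ack=7326 B_seq=7326 B_ack=265
After event 4: A_seq=340 A_ack=7326 B_seq=7326 B_ack=340
After event 5: A_seq=382 A_ack=7326 B_seq=7326 B_ack=382
After event 6: A_seq=382 A_ack=7326 B_seq=7326 B_ack=382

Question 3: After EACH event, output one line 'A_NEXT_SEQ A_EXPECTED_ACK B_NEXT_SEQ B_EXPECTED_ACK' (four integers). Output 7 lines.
100 7000 7199 100
100 7000 7326 100
100 7326 7326 100
265 7326 7326 265
340 7326 7326 340
382 7326 7326 382
382 7326 7326 382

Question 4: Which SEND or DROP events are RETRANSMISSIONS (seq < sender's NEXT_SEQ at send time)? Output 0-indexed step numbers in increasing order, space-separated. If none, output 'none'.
Answer: 2

Derivation:
Step 0: DROP seq=7000 -> fresh
Step 1: SEND seq=7199 -> fresh
Step 2: SEND seq=7000 -> retransmit
Step 3: SEND seq=100 -> fresh
Step 4: SEND seq=265 -> fresh
Step 5: SEND seq=340 -> fresh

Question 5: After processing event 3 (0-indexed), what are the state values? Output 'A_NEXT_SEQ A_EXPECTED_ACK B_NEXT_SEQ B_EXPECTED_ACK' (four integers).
After event 0: A_seq=100 A_ack=7000 B_seq=7199 B_ack=100
After event 1: A_seq=100 A_ack=7000 B_seq=7326 B_ack=100
After event 2: A_seq=100 A_ack=7326 B_seq=7326 B_ack=100
After event 3: A_seq=265 A_ack=7326 B_seq=7326 B_ack=265

265 7326 7326 265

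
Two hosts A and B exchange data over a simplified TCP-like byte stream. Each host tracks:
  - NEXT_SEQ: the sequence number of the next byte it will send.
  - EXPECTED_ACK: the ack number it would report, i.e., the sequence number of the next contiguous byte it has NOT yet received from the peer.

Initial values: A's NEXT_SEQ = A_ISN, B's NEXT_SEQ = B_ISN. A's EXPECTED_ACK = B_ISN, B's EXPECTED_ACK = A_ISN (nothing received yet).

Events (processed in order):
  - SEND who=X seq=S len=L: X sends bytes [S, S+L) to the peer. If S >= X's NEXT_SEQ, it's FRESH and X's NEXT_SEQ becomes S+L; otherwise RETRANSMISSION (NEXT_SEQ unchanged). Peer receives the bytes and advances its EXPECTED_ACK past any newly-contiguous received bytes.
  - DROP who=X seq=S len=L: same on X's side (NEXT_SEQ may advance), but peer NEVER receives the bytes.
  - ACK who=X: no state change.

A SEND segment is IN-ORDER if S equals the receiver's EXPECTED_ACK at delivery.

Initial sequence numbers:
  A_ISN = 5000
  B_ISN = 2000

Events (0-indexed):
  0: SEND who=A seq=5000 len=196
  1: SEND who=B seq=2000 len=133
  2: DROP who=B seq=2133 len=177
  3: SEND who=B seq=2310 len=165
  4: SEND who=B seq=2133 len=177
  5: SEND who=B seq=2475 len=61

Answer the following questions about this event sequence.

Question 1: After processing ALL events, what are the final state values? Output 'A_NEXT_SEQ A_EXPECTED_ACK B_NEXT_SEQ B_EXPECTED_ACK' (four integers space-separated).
After event 0: A_seq=5196 A_ack=2000 B_seq=2000 B_ack=5196
After event 1: A_seq=5196 A_ack=2133 B_seq=2133 B_ack=5196
After event 2: A_seq=5196 A_ack=2133 B_seq=2310 B_ack=5196
After event 3: A_seq=5196 A_ack=2133 B_seq=2475 B_ack=5196
After event 4: A_seq=5196 A_ack=2475 B_seq=2475 B_ack=5196
After event 5: A_seq=5196 A_ack=2536 B_seq=2536 B_ack=5196

Answer: 5196 2536 2536 5196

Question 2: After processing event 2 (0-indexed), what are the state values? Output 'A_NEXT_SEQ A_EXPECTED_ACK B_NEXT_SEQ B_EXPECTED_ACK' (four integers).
After event 0: A_seq=5196 A_ack=2000 B_seq=2000 B_ack=5196
After event 1: A_seq=5196 A_ack=2133 B_seq=2133 B_ack=5196
After event 2: A_seq=5196 A_ack=2133 B_seq=2310 B_ack=5196

5196 2133 2310 5196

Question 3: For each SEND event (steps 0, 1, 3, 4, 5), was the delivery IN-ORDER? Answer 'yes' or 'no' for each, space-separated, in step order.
Answer: yes yes no yes yes

Derivation:
Step 0: SEND seq=5000 -> in-order
Step 1: SEND seq=2000 -> in-order
Step 3: SEND seq=2310 -> out-of-order
Step 4: SEND seq=2133 -> in-order
Step 5: SEND seq=2475 -> in-order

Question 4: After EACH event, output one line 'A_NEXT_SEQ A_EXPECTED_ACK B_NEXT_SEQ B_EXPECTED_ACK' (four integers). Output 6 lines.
5196 2000 2000 5196
5196 2133 2133 5196
5196 2133 2310 5196
5196 2133 2475 5196
5196 2475 2475 5196
5196 2536 2536 5196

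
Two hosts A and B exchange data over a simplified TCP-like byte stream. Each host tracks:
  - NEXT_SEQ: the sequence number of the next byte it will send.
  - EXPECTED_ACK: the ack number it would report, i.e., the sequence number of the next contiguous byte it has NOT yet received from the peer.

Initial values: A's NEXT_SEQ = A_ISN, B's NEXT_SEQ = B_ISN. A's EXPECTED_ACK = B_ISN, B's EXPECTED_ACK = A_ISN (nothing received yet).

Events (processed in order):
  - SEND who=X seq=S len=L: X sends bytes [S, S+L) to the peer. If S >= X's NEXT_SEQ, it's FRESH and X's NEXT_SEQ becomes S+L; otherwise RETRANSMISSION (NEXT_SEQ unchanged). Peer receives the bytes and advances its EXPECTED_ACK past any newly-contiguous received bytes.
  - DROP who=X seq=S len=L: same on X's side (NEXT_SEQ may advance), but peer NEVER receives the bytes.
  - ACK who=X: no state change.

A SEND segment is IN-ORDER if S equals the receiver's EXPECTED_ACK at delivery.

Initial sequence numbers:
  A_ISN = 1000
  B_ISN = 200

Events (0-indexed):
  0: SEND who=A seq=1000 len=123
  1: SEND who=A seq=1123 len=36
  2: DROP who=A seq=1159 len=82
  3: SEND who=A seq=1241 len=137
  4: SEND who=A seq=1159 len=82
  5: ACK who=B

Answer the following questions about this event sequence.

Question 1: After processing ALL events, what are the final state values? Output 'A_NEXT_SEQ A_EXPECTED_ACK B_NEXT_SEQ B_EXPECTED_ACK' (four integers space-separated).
After event 0: A_seq=1123 A_ack=200 B_seq=200 B_ack=1123
After event 1: A_seq=1159 A_ack=200 B_seq=200 B_ack=1159
After event 2: A_seq=1241 A_ack=200 B_seq=200 B_ack=1159
After event 3: A_seq=1378 A_ack=200 B_seq=200 B_ack=1159
After event 4: A_seq=1378 A_ack=200 B_seq=200 B_ack=1378
After event 5: A_seq=1378 A_ack=200 B_seq=200 B_ack=1378

Answer: 1378 200 200 1378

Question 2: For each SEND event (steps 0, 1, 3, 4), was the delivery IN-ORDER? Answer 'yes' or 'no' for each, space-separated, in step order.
Step 0: SEND seq=1000 -> in-order
Step 1: SEND seq=1123 -> in-order
Step 3: SEND seq=1241 -> out-of-order
Step 4: SEND seq=1159 -> in-order

Answer: yes yes no yes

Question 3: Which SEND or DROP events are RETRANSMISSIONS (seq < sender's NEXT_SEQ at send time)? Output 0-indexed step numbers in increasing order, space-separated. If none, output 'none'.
Step 0: SEND seq=1000 -> fresh
Step 1: SEND seq=1123 -> fresh
Step 2: DROP seq=1159 -> fresh
Step 3: SEND seq=1241 -> fresh
Step 4: SEND seq=1159 -> retransmit

Answer: 4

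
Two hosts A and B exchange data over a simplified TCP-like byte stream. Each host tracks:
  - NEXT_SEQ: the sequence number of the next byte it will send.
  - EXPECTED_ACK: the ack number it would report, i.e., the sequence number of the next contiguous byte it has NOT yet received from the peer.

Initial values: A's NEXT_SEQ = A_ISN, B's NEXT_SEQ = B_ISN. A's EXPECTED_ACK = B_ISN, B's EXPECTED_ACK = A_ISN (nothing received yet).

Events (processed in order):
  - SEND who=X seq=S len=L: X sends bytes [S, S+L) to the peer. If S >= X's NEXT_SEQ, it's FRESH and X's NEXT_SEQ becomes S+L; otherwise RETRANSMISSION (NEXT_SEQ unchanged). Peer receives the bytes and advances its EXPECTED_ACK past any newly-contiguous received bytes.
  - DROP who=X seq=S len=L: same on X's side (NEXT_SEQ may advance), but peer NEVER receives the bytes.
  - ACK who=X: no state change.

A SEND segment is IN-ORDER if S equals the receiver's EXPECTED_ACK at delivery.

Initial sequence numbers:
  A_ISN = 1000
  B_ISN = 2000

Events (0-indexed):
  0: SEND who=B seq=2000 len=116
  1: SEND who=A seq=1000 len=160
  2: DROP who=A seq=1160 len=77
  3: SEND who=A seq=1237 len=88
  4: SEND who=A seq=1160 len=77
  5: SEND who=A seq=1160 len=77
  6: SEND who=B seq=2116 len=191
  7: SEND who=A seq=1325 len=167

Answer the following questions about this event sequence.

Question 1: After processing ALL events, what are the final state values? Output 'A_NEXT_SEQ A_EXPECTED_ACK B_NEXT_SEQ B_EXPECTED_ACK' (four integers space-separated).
Answer: 1492 2307 2307 1492

Derivation:
After event 0: A_seq=1000 A_ack=2116 B_seq=2116 B_ack=1000
After event 1: A_seq=1160 A_ack=2116 B_seq=2116 B_ack=1160
After event 2: A_seq=1237 A_ack=2116 B_seq=2116 B_ack=1160
After event 3: A_seq=1325 A_ack=2116 B_seq=2116 B_ack=1160
After event 4: A_seq=1325 A_ack=2116 B_seq=2116 B_ack=1325
After event 5: A_seq=1325 A_ack=2116 B_seq=2116 B_ack=1325
After event 6: A_seq=1325 A_ack=2307 B_seq=2307 B_ack=1325
After event 7: A_seq=1492 A_ack=2307 B_seq=2307 B_ack=1492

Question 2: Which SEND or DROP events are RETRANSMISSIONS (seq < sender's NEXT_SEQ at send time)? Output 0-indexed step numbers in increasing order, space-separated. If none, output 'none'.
Step 0: SEND seq=2000 -> fresh
Step 1: SEND seq=1000 -> fresh
Step 2: DROP seq=1160 -> fresh
Step 3: SEND seq=1237 -> fresh
Step 4: SEND seq=1160 -> retransmit
Step 5: SEND seq=1160 -> retransmit
Step 6: SEND seq=2116 -> fresh
Step 7: SEND seq=1325 -> fresh

Answer: 4 5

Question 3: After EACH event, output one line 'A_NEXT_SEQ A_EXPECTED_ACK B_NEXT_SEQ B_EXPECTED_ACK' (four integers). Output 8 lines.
1000 2116 2116 1000
1160 2116 2116 1160
1237 2116 2116 1160
1325 2116 2116 1160
1325 2116 2116 1325
1325 2116 2116 1325
1325 2307 2307 1325
1492 2307 2307 1492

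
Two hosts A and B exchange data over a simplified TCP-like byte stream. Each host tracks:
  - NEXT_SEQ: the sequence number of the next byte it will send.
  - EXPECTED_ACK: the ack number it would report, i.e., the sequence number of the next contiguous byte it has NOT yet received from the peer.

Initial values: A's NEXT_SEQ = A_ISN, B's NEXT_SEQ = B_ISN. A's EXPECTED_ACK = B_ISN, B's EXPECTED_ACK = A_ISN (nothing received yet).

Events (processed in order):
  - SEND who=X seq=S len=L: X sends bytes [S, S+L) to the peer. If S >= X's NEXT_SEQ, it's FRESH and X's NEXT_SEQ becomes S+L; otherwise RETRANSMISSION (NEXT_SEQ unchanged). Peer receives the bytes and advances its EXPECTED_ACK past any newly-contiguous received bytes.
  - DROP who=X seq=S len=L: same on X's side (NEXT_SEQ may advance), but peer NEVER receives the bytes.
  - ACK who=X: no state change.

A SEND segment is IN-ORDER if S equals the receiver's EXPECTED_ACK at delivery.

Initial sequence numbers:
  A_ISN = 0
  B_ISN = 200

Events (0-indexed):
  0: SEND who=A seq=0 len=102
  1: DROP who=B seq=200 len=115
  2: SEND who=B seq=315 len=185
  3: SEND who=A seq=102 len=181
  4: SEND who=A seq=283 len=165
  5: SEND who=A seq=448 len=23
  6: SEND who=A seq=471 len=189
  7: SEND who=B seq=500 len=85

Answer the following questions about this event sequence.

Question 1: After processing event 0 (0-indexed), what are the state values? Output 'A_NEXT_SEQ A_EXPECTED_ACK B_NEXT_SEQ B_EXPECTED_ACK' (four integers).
After event 0: A_seq=102 A_ack=200 B_seq=200 B_ack=102

102 200 200 102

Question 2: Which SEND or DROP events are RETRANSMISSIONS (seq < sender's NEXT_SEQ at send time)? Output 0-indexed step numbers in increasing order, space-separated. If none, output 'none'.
Answer: none

Derivation:
Step 0: SEND seq=0 -> fresh
Step 1: DROP seq=200 -> fresh
Step 2: SEND seq=315 -> fresh
Step 3: SEND seq=102 -> fresh
Step 4: SEND seq=283 -> fresh
Step 5: SEND seq=448 -> fresh
Step 6: SEND seq=471 -> fresh
Step 7: SEND seq=500 -> fresh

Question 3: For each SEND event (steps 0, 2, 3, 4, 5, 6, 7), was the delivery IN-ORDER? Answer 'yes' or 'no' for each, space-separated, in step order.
Step 0: SEND seq=0 -> in-order
Step 2: SEND seq=315 -> out-of-order
Step 3: SEND seq=102 -> in-order
Step 4: SEND seq=283 -> in-order
Step 5: SEND seq=448 -> in-order
Step 6: SEND seq=471 -> in-order
Step 7: SEND seq=500 -> out-of-order

Answer: yes no yes yes yes yes no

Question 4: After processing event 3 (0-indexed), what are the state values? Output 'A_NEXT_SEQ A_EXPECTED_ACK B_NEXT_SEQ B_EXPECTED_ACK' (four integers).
After event 0: A_seq=102 A_ack=200 B_seq=200 B_ack=102
After event 1: A_seq=102 A_ack=200 B_seq=315 B_ack=102
After event 2: A_seq=102 A_ack=200 B_seq=500 B_ack=102
After event 3: A_seq=283 A_ack=200 B_seq=500 B_ack=283

283 200 500 283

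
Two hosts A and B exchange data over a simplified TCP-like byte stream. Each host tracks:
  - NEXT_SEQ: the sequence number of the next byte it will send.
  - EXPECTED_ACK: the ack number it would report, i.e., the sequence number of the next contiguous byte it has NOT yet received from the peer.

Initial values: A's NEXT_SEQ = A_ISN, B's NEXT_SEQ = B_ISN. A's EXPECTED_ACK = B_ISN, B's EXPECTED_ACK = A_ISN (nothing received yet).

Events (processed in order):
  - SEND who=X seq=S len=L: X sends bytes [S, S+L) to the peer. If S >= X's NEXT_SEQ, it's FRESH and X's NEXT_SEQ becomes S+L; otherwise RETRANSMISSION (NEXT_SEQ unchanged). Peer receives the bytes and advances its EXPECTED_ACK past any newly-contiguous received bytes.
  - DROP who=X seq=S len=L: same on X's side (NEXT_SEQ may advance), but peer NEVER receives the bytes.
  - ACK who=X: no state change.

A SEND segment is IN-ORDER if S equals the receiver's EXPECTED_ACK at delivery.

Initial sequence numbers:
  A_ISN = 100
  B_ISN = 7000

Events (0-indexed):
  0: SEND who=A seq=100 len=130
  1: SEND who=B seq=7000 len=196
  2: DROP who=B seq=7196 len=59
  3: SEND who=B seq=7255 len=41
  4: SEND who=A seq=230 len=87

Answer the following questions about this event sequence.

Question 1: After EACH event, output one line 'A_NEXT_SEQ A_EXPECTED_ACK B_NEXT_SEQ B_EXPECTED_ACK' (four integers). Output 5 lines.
230 7000 7000 230
230 7196 7196 230
230 7196 7255 230
230 7196 7296 230
317 7196 7296 317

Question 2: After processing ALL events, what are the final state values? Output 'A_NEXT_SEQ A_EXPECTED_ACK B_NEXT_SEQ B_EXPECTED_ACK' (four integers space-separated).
Answer: 317 7196 7296 317

Derivation:
After event 0: A_seq=230 A_ack=7000 B_seq=7000 B_ack=230
After event 1: A_seq=230 A_ack=7196 B_seq=7196 B_ack=230
After event 2: A_seq=230 A_ack=7196 B_seq=7255 B_ack=230
After event 3: A_seq=230 A_ack=7196 B_seq=7296 B_ack=230
After event 4: A_seq=317 A_ack=7196 B_seq=7296 B_ack=317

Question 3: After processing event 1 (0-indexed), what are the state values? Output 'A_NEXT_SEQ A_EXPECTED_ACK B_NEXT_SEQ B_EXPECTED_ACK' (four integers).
After event 0: A_seq=230 A_ack=7000 B_seq=7000 B_ack=230
After event 1: A_seq=230 A_ack=7196 B_seq=7196 B_ack=230

230 7196 7196 230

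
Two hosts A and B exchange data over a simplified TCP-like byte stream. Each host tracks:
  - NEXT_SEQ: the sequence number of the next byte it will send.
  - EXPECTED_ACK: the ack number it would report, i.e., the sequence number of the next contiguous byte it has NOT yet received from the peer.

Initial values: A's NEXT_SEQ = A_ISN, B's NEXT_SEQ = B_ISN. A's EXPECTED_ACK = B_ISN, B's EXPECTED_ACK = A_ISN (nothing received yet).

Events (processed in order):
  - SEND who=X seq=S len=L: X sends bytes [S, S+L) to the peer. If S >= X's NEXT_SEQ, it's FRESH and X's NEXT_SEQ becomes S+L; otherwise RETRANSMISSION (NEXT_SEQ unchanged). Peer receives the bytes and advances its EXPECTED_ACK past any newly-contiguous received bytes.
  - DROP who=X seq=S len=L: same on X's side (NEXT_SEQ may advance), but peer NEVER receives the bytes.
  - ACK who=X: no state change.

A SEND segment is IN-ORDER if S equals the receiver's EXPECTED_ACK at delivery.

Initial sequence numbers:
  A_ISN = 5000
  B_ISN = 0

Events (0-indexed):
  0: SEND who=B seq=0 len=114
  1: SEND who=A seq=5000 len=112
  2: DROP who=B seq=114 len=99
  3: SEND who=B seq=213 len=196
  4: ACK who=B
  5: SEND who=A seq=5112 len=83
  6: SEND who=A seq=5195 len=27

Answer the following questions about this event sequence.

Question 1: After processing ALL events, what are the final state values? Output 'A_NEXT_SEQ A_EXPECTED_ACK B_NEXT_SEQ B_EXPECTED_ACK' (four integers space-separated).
After event 0: A_seq=5000 A_ack=114 B_seq=114 B_ack=5000
After event 1: A_seq=5112 A_ack=114 B_seq=114 B_ack=5112
After event 2: A_seq=5112 A_ack=114 B_seq=213 B_ack=5112
After event 3: A_seq=5112 A_ack=114 B_seq=409 B_ack=5112
After event 4: A_seq=5112 A_ack=114 B_seq=409 B_ack=5112
After event 5: A_seq=5195 A_ack=114 B_seq=409 B_ack=5195
After event 6: A_seq=5222 A_ack=114 B_seq=409 B_ack=5222

Answer: 5222 114 409 5222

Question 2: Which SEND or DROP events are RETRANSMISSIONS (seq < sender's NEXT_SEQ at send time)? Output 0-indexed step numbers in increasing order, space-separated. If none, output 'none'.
Step 0: SEND seq=0 -> fresh
Step 1: SEND seq=5000 -> fresh
Step 2: DROP seq=114 -> fresh
Step 3: SEND seq=213 -> fresh
Step 5: SEND seq=5112 -> fresh
Step 6: SEND seq=5195 -> fresh

Answer: none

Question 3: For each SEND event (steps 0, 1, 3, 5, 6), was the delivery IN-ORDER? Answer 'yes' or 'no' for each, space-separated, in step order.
Step 0: SEND seq=0 -> in-order
Step 1: SEND seq=5000 -> in-order
Step 3: SEND seq=213 -> out-of-order
Step 5: SEND seq=5112 -> in-order
Step 6: SEND seq=5195 -> in-order

Answer: yes yes no yes yes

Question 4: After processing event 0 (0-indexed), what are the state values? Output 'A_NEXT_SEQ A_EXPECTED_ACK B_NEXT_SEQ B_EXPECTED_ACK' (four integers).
After event 0: A_seq=5000 A_ack=114 B_seq=114 B_ack=5000

5000 114 114 5000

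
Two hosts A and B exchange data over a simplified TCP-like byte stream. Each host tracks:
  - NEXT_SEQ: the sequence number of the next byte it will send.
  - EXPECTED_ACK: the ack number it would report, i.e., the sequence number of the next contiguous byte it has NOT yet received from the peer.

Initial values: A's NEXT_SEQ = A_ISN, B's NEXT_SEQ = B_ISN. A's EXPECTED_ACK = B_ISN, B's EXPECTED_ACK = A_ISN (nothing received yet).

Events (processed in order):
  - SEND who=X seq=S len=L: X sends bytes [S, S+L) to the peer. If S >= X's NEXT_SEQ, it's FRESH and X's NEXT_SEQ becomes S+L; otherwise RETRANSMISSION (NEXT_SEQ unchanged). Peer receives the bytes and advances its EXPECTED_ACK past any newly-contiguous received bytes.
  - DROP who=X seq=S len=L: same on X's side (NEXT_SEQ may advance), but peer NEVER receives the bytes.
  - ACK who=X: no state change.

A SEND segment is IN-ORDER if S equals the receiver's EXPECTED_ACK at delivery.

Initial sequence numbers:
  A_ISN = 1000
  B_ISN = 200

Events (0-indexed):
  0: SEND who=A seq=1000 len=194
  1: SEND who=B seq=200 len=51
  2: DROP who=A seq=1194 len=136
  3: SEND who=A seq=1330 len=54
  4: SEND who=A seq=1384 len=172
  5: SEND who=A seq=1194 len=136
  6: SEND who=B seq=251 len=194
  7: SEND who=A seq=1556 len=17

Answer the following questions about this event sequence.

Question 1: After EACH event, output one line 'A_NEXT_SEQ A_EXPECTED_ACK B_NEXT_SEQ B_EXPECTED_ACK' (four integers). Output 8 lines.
1194 200 200 1194
1194 251 251 1194
1330 251 251 1194
1384 251 251 1194
1556 251 251 1194
1556 251 251 1556
1556 445 445 1556
1573 445 445 1573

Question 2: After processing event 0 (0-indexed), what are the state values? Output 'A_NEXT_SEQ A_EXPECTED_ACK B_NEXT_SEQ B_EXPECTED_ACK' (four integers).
After event 0: A_seq=1194 A_ack=200 B_seq=200 B_ack=1194

1194 200 200 1194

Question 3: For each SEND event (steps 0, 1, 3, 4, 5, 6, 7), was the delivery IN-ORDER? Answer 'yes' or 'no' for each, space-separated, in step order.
Answer: yes yes no no yes yes yes

Derivation:
Step 0: SEND seq=1000 -> in-order
Step 1: SEND seq=200 -> in-order
Step 3: SEND seq=1330 -> out-of-order
Step 4: SEND seq=1384 -> out-of-order
Step 5: SEND seq=1194 -> in-order
Step 6: SEND seq=251 -> in-order
Step 7: SEND seq=1556 -> in-order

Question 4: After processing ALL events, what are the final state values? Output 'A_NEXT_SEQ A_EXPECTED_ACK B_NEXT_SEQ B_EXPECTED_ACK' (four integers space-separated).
Answer: 1573 445 445 1573

Derivation:
After event 0: A_seq=1194 A_ack=200 B_seq=200 B_ack=1194
After event 1: A_seq=1194 A_ack=251 B_seq=251 B_ack=1194
After event 2: A_seq=1330 A_ack=251 B_seq=251 B_ack=1194
After event 3: A_seq=1384 A_ack=251 B_seq=251 B_ack=1194
After event 4: A_seq=1556 A_ack=251 B_seq=251 B_ack=1194
After event 5: A_seq=1556 A_ack=251 B_seq=251 B_ack=1556
After event 6: A_seq=1556 A_ack=445 B_seq=445 B_ack=1556
After event 7: A_seq=1573 A_ack=445 B_seq=445 B_ack=1573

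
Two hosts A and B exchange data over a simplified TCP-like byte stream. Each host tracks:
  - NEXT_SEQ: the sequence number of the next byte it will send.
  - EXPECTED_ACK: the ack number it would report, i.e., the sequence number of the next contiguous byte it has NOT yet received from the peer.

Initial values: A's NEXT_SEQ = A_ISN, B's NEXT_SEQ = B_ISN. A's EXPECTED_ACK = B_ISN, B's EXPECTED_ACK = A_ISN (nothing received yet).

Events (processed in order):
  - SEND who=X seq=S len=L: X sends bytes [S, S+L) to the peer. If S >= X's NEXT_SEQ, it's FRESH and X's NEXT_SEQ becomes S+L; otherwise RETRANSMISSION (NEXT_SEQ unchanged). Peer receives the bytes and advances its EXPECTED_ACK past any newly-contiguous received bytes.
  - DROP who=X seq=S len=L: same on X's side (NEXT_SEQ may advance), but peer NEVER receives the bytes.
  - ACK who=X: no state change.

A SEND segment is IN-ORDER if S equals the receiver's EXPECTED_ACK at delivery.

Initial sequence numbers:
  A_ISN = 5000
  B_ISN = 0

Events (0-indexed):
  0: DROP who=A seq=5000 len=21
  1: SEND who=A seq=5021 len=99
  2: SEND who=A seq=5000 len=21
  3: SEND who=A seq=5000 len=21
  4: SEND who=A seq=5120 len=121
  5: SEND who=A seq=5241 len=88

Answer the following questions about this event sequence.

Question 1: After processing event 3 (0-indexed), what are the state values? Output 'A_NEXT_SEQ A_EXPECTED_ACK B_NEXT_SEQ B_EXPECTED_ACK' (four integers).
After event 0: A_seq=5021 A_ack=0 B_seq=0 B_ack=5000
After event 1: A_seq=5120 A_ack=0 B_seq=0 B_ack=5000
After event 2: A_seq=5120 A_ack=0 B_seq=0 B_ack=5120
After event 3: A_seq=5120 A_ack=0 B_seq=0 B_ack=5120

5120 0 0 5120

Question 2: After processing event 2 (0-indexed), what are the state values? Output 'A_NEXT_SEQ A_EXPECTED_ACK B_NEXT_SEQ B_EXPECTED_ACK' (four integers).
After event 0: A_seq=5021 A_ack=0 B_seq=0 B_ack=5000
After event 1: A_seq=5120 A_ack=0 B_seq=0 B_ack=5000
After event 2: A_seq=5120 A_ack=0 B_seq=0 B_ack=5120

5120 0 0 5120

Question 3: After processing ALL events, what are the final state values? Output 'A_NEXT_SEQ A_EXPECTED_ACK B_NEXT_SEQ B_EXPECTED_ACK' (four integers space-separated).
Answer: 5329 0 0 5329

Derivation:
After event 0: A_seq=5021 A_ack=0 B_seq=0 B_ack=5000
After event 1: A_seq=5120 A_ack=0 B_seq=0 B_ack=5000
After event 2: A_seq=5120 A_ack=0 B_seq=0 B_ack=5120
After event 3: A_seq=5120 A_ack=0 B_seq=0 B_ack=5120
After event 4: A_seq=5241 A_ack=0 B_seq=0 B_ack=5241
After event 5: A_seq=5329 A_ack=0 B_seq=0 B_ack=5329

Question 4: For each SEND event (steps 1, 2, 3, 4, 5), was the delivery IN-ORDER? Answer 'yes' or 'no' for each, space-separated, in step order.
Step 1: SEND seq=5021 -> out-of-order
Step 2: SEND seq=5000 -> in-order
Step 3: SEND seq=5000 -> out-of-order
Step 4: SEND seq=5120 -> in-order
Step 5: SEND seq=5241 -> in-order

Answer: no yes no yes yes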